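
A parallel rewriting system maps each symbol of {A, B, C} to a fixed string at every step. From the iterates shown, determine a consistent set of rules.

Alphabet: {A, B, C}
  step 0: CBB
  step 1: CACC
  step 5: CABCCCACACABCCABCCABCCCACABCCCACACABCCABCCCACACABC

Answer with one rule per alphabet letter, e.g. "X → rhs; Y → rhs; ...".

A->BC, B->C, C->CA

  step 0 ⇒ step 1: CBB ⇒ CA·C·C
    B ↦ C
    C ↦ CA
    A ↦ BC  (constrained at step 1)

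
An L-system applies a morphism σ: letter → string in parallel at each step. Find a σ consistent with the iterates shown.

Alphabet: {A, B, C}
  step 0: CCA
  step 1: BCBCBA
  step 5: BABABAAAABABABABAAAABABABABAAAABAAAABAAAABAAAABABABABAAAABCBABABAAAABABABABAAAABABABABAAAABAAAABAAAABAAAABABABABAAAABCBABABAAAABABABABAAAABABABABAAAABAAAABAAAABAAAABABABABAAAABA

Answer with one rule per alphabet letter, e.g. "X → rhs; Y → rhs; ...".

  step 0 ⇒ step 1: CCA ⇒ BC·BC·BA
    A ↦ BA
    C ↦ BC
    B ↦ AAA  (constrained at step 1)

A->BA, B->AAA, C->BC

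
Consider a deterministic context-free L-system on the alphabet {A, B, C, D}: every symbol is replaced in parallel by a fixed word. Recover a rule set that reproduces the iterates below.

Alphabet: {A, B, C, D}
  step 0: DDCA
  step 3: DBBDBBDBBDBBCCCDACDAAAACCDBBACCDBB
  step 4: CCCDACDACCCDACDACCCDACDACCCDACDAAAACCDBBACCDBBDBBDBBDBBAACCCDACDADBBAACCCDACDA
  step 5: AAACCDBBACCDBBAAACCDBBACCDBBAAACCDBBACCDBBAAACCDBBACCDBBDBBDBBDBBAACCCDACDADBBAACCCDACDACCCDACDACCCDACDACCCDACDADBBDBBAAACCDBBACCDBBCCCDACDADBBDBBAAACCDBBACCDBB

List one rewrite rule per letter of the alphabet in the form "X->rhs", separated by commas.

A->DBB, B->CDA, C->A, D->CC

  step 4 ⇒ step 5: CCCDACDACCCDACDACCCDACDACCCDACDAAAACCDBBACCDBBDBBDBBDBBAACCCDACDADBBAACCCDACDA ⇒ A·A·A·CC·DBB·A·CC·DBB·A·A·A·CC·DBB·A·CC·DBB·A·A·A·CC·DBB·A·CC·DBB·A·A·A·CC·DBB·A·CC·DBB·DBB·DBB·DBB·A·A·CC·CDA·CDA·DBB·A·A·CC·CDA·CDA·CC·CDA·CDA·CC·CDA·CDA·CC·CDA·CDA·DBB·DBB·A·A·A·CC·DBB·A·CC·DBB·CC·CDA·CDA·DBB·DBB·A·A·A·CC·DBB·A·CC·DBB
    A ↦ DBB
    B ↦ CDA
    C ↦ A
    D ↦ CC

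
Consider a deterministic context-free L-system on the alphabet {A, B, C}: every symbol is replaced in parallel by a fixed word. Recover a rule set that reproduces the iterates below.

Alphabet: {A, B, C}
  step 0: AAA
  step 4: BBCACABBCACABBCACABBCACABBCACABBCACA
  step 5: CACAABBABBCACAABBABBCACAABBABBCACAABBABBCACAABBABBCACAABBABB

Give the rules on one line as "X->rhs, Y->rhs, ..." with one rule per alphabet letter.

A->BB, B->CA, C->A

  step 4 ⇒ step 5: BBCACABBCACABBCACABBCACABBCACABBCACA ⇒ CA·CA·A·BB·A·BB·CA·CA·A·BB·A·BB·CA·CA·A·BB·A·BB·CA·CA·A·BB·A·BB·CA·CA·A·BB·A·BB·CA·CA·A·BB·A·BB
    A ↦ BB
    B ↦ CA
    C ↦ A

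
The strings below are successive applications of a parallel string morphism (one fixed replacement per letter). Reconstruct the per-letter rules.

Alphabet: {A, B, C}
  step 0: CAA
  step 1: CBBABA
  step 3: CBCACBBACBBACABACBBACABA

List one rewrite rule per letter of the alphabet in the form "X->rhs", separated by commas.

  step 0 ⇒ step 1: CAA ⇒ CB·BA·BA
    A ↦ BA
    C ↦ CB
    B ↦ CA  (constrained at step 1)

A->BA, B->CA, C->CB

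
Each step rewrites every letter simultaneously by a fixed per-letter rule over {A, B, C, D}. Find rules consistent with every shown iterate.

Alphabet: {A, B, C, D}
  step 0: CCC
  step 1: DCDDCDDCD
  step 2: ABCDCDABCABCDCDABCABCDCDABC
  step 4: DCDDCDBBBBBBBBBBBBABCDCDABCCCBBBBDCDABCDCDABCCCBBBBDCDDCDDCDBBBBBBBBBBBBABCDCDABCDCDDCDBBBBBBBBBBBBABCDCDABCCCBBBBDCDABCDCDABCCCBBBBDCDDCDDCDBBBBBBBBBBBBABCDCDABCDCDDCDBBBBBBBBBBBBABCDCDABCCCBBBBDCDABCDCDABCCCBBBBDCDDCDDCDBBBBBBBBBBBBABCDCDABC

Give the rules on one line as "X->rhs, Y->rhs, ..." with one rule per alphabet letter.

  step 1 ⇒ step 2: DCDDCDDCD ⇒ ABC·DCD·ABC·ABC·DCD·ABC·ABC·DCD·ABC
    C ↦ DCD
    D ↦ ABC
    A ↦ CCB  (constrained at step 2)
    B ↦ BBB  (constrained at step 2)

A->CCB, B->BBB, C->DCD, D->ABC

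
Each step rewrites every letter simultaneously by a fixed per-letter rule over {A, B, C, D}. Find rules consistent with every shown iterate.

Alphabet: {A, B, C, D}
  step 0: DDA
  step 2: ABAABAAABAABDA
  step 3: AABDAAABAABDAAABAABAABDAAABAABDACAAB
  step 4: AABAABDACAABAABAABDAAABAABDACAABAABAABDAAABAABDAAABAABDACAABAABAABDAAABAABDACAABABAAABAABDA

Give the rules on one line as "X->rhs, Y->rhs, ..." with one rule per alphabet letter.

A->AAB, B->DA, C->ABA, D->C

  step 3 ⇒ step 4: AABDAAABAABDAAABAABAABDAAABAABDACAAB ⇒ AAB·AAB·DA·C·AAB·AAB·AAB·DA·AAB·AAB·DA·C·AAB·AAB·AAB·DA·AAB·AAB·DA·AAB·AAB·DA·C·AAB·AAB·AAB·DA·AAB·AAB·DA·C·AAB·ABA·AAB·AAB·DA
    A ↦ AAB
    B ↦ DA
    C ↦ ABA
    D ↦ C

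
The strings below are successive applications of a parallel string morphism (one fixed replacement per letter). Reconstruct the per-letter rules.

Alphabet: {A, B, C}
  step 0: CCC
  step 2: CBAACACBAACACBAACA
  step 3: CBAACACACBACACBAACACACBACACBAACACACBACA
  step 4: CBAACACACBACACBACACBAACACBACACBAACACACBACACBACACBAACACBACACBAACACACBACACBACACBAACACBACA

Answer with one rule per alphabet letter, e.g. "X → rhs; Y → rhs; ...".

  step 3 ⇒ step 4: CBAACACACBACACBAACACACBACACBAACACACBACA ⇒ CBA·A·CA·CA·CBA·CA·CBA·CA·CBA·A·CA·CBA·CA·CBA·A·CA·CA·CBA·CA·CBA·CA·CBA·A·CA·CBA·CA·CBA·A·CA·CA·CBA·CA·CBA·CA·CBA·A·CA·CBA·CA
    A ↦ CA
    B ↦ A
    C ↦ CBA

A->CA, B->A, C->CBA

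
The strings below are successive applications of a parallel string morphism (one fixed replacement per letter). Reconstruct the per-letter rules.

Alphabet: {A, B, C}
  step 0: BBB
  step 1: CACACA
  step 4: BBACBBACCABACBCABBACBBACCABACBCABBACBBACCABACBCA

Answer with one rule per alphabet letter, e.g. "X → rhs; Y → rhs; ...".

A->BAC, B->CA, C->B

  step 0 ⇒ step 1: BBB ⇒ CA·CA·CA
    B ↦ CA
    A ↦ BAC  (constrained at step 1)
    C ↦ B  (constrained at step 1)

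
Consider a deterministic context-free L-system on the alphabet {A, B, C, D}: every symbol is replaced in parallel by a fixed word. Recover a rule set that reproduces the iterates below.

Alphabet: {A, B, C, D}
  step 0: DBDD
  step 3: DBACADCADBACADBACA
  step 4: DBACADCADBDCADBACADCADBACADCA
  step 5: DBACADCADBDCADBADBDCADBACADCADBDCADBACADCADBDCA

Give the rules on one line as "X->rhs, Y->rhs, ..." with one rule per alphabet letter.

A->CA, B->A, C->D, D->DB

  step 4 ⇒ step 5: DBACADCADBDCADBACADCADBACADCA ⇒ DB·A·CA·D·CA·DB·D·CA·DB·A·DB·D·CA·DB·A·CA·D·CA·DB·D·CA·DB·A·CA·D·CA·DB·D·CA
    A ↦ CA
    B ↦ A
    C ↦ D
    D ↦ DB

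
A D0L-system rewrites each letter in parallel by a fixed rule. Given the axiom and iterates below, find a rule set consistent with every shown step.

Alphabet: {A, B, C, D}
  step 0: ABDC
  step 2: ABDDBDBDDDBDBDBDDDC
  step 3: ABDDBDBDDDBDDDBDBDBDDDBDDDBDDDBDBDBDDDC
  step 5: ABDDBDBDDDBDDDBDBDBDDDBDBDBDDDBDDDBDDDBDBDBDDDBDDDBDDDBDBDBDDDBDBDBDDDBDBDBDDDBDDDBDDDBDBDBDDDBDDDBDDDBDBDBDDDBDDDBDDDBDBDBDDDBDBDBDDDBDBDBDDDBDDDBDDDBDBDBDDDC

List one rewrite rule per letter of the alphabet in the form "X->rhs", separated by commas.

  step 2 ⇒ step 3: ABDDBDBDDDBDBDBDDDC ⇒ AB·DD·BD·BD·DD·BD·DD·BD·BD·BD·DD·BD·DD·BD·DD·BD·BD·BD·DDC
    A ↦ AB
    B ↦ DD
    C ↦ DDC
    D ↦ BD

A->AB, B->DD, C->DDC, D->BD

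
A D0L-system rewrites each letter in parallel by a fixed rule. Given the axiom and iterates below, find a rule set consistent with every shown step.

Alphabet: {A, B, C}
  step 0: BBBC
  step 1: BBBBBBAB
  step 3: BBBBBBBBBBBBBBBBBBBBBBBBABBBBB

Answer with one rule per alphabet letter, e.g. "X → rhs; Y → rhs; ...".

  step 0 ⇒ step 1: BBBC ⇒ BB·BB·BB·AB
    B ↦ BB
    C ↦ AB
    A ↦ C  (constrained at step 1)

A->C, B->BB, C->AB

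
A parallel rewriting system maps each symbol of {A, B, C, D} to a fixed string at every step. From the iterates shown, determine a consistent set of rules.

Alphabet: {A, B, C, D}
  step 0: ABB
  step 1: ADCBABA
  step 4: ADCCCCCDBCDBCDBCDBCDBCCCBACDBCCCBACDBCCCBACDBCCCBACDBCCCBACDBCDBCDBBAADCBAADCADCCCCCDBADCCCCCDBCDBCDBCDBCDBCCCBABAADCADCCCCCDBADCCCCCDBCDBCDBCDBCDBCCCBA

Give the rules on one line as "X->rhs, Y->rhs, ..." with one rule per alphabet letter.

  step 0 ⇒ step 1: ABB ⇒ ADC·BA·BA
    A ↦ ADC
    B ↦ BA
    C ↦ CDB  (constrained at step 1)
    D ↦ CCC  (constrained at step 1)

A->ADC, B->BA, C->CDB, D->CCC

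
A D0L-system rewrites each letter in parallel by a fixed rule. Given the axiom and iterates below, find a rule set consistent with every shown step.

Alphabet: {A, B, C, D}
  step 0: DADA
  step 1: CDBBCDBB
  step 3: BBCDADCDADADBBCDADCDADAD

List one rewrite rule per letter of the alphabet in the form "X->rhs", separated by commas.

  step 0 ⇒ step 1: DADA ⇒ CD·BB·CD·BB
    A ↦ BB
    D ↦ CD
    B ↦ C  (constrained at step 1)
    C ↦ AD  (constrained at step 1)

A->BB, B->C, C->AD, D->CD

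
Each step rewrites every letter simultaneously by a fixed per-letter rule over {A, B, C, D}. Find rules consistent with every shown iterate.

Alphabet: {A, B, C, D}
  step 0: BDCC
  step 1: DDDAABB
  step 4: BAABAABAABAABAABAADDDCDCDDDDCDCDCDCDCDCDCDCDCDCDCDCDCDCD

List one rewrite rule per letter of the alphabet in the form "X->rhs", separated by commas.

A->CD, B->DDD, C->B, D->AA

  step 0 ⇒ step 1: BDCC ⇒ DDD·AA·B·B
    B ↦ DDD
    C ↦ B
    D ↦ AA
    A ↦ CD  (constrained at step 1)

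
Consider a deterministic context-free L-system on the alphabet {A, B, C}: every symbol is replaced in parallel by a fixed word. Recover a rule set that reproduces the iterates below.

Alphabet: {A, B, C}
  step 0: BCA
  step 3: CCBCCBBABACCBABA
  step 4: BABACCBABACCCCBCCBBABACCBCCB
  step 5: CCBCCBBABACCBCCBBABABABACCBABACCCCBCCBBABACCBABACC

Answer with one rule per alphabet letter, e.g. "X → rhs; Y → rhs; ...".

  step 4 ⇒ step 5: BABACCBABACCCCBCCBBABACCBCCB ⇒ CC·B·CC·B·BA·BA·CC·B·CC·B·BA·BA·BA·BA·CC·BA·BA·CC·CC·B·CC·B·BA·BA·CC·BA·BA·CC
    A ↦ B
    B ↦ CC
    C ↦ BA

A->B, B->CC, C->BA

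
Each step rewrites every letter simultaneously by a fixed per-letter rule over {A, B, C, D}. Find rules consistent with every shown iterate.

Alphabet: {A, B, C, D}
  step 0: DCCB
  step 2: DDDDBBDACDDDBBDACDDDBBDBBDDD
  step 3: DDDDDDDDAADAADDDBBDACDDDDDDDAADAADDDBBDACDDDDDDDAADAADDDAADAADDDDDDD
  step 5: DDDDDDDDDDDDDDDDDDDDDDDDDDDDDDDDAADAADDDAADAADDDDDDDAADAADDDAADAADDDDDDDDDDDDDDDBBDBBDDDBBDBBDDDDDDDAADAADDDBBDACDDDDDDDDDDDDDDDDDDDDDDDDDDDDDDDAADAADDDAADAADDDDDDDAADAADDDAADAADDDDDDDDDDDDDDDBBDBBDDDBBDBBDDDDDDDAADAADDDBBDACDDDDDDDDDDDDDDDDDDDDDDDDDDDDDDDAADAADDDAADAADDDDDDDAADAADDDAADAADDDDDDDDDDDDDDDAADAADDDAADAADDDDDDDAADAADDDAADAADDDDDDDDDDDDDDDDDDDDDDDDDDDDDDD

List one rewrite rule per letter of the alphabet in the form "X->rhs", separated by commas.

  step 2 ⇒ step 3: DDDDBBDACDDDBBDACDDDBBDBBDDD ⇒ DD·DD·DD·DD·AAD·AAD·DD·BBD·ACD·DD·DD·DD·AAD·AAD·DD·BBD·ACD·DD·DD·DD·AAD·AAD·DD·AAD·AAD·DD·DD·DD
    A ↦ BBD
    B ↦ AAD
    C ↦ ACD
    D ↦ DD

A->BBD, B->AAD, C->ACD, D->DD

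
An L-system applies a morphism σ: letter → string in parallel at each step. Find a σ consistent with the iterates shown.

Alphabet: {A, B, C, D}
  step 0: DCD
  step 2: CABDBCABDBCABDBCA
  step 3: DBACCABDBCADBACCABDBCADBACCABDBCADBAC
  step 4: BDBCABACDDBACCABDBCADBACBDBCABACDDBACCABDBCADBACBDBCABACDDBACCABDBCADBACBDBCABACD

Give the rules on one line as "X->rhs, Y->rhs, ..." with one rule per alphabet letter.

A->BAC, B->CA, C->D, D->BDB

  step 3 ⇒ step 4: DBACCABDBCADBACCABDBCADBACCABDBCADBAC ⇒ BDB·CA·BAC·D·D·BAC·CA·BDB·CA·D·BAC·BDB·CA·BAC·D·D·BAC·CA·BDB·CA·D·BAC·BDB·CA·BAC·D·D·BAC·CA·BDB·CA·D·BAC·BDB·CA·BAC·D
    A ↦ BAC
    B ↦ CA
    C ↦ D
    D ↦ BDB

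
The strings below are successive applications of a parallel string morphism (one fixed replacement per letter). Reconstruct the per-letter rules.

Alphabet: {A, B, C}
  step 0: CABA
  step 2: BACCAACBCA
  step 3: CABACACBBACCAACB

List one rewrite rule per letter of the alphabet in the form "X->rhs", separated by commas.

A->B, B->CA, C->AC

  step 2 ⇒ step 3: BACCAACBCA ⇒ CA·B·AC·AC·B·B·AC·CA·AC·B
    A ↦ B
    B ↦ CA
    C ↦ AC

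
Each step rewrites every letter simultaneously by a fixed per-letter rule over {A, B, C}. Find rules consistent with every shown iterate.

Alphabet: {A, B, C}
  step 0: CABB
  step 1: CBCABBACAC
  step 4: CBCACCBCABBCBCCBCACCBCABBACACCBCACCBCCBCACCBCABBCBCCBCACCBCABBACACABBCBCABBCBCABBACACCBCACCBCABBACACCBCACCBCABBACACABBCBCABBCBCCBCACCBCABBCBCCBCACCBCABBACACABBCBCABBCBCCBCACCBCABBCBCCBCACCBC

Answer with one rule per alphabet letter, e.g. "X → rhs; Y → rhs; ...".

  step 0 ⇒ step 1: CABB ⇒ CBC·ABB·AC·AC
    A ↦ ABB
    B ↦ AC
    C ↦ CBC

A->ABB, B->AC, C->CBC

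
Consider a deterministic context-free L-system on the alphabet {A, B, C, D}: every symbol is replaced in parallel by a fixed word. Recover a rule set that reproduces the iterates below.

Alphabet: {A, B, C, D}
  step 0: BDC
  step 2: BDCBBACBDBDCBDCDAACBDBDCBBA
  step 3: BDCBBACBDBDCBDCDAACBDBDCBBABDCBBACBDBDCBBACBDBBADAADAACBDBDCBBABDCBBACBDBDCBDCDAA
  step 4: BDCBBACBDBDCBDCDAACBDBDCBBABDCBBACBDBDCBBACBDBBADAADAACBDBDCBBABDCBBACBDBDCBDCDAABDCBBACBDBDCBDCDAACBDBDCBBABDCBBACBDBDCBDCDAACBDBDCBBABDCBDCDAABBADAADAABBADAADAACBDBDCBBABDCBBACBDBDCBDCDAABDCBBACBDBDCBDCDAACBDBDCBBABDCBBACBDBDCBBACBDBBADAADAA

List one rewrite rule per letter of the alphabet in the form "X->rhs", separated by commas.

A->DAA, B->BDC, C->CBD, D->BBA

  step 3 ⇒ step 4: BDCBBACBDBDCBDCDAACBDBDCBBABDCBBACBDBDCBBACBDBBADAADAACBDBDCBBABDCBBACBDBDCBDCDAA ⇒ BDC·BBA·CBD·BDC·BDC·DAA·CBD·BDC·BBA·BDC·BBA·CBD·BDC·BBA·CBD·BBA·DAA·DAA·CBD·BDC·BBA·BDC·BBA·CBD·BDC·BDC·DAA·BDC·BBA·CBD·BDC·BDC·DAA·CBD·BDC·BBA·BDC·BBA·CBD·BDC·BDC·DAA·CBD·BDC·BBA·BDC·BDC·DAA·BBA·DAA·DAA·BBA·DAA·DAA·CBD·BDC·BBA·BDC·BBA·CBD·BDC·BDC·DAA·BDC·BBA·CBD·BDC·BDC·DAA·CBD·BDC·BBA·BDC·BBA·CBD·BDC·BBA·CBD·BBA·DAA·DAA
    A ↦ DAA
    B ↦ BDC
    C ↦ CBD
    D ↦ BBA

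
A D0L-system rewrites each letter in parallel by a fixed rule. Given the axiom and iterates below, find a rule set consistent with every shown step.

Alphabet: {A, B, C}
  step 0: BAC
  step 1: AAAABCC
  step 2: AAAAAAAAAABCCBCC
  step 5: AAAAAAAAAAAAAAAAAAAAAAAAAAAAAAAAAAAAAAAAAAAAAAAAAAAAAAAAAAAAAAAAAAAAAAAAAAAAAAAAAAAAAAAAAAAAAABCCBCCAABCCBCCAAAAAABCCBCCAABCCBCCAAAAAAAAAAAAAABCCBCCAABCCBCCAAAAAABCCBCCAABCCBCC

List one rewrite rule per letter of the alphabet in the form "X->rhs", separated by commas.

A->AA, B->AA, C->BCC

  step 1 ⇒ step 2: AAAABCC ⇒ AA·AA·AA·AA·AA·BCC·BCC
    A ↦ AA
    B ↦ AA
    C ↦ BCC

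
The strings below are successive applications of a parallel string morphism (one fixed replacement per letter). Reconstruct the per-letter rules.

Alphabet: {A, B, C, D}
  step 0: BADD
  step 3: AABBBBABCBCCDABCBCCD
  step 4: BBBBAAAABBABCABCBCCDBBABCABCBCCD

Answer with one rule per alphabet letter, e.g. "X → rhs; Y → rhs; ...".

  step 3 ⇒ step 4: AABBBBABCBCCDABCBCCD ⇒ BB·BB·A·A·A·A·BB·A·BC·A·BC·BC·CD·BB·A·BC·A·BC·BC·CD
    A ↦ BB
    B ↦ A
    C ↦ BC
    D ↦ CD

A->BB, B->A, C->BC, D->CD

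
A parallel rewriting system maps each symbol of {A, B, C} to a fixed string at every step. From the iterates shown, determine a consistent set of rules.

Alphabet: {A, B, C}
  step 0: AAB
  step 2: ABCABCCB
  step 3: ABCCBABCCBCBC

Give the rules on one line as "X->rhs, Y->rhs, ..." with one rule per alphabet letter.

A->AB, B->C, C->CB

  step 2 ⇒ step 3: ABCABCCB ⇒ AB·C·CB·AB·C·CB·CB·C
    A ↦ AB
    B ↦ C
    C ↦ CB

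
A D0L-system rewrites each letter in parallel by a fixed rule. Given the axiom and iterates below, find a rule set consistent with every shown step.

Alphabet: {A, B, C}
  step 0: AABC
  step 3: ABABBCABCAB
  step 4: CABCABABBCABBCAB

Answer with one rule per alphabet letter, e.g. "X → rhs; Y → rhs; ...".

A->C, B->AB, C->B

  step 3 ⇒ step 4: ABABBCABCAB ⇒ C·AB·C·AB·AB·B·C·AB·B·C·AB
    A ↦ C
    B ↦ AB
    C ↦ B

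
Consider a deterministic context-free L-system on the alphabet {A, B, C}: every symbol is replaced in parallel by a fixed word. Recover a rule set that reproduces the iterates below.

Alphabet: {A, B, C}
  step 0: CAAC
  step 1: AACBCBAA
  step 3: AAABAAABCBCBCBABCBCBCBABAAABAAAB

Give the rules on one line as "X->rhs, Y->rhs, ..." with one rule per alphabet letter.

A->CB, B->AB, C->AA

  step 0 ⇒ step 1: CAAC ⇒ AA·CB·CB·AA
    A ↦ CB
    C ↦ AA
    B ↦ AB  (constrained at step 1)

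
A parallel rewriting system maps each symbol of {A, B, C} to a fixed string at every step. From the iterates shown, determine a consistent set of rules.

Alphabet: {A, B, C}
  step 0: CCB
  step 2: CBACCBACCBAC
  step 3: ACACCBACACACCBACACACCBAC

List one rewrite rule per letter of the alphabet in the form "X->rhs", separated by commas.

  step 2 ⇒ step 3: CBACCBACCBAC ⇒ AC·AC·CB·AC·AC·AC·CB·AC·AC·AC·CB·AC
    A ↦ CB
    B ↦ AC
    C ↦ AC

A->CB, B->AC, C->AC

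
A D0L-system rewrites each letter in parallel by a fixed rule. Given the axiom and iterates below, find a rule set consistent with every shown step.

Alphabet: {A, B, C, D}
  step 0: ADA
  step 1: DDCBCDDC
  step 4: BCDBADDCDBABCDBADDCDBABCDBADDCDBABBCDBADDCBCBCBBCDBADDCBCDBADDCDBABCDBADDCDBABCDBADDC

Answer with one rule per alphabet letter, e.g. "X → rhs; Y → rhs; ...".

A->DDC, B->DBA, C->B, D->BC

  step 0 ⇒ step 1: ADA ⇒ DDC·BC·DDC
    A ↦ DDC
    D ↦ BC
    B ↦ DBA  (constrained at step 1)
    C ↦ B  (constrained at step 1)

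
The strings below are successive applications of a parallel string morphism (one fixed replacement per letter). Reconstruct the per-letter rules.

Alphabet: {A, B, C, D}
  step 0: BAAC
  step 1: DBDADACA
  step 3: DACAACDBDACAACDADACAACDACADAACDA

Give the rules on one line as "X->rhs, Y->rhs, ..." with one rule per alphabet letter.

  step 0 ⇒ step 1: BAAC ⇒ DB·DA·DA·CA
    A ↦ DA
    B ↦ DB
    C ↦ CA
    D ↦ AC  (constrained at step 1)

A->DA, B->DB, C->CA, D->AC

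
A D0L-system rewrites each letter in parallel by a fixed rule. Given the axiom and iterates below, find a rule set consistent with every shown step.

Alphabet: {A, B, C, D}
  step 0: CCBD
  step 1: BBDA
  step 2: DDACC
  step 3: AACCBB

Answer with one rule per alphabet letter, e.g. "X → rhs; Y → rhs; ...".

A->CC, B->D, C->B, D->A

  step 2 ⇒ step 3: DDACC ⇒ A·A·CC·B·B
    A ↦ CC
    C ↦ B
    D ↦ A
  step 0 ⇒ step 1: CCBD ⇒ B·B·D·A
    B ↦ D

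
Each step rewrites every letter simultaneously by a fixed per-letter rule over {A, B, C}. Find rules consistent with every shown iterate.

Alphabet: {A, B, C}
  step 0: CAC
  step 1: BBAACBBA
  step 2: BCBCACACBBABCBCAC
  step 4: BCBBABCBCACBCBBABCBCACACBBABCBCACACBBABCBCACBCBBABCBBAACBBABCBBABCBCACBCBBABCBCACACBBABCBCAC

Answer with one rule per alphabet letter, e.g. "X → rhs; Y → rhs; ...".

A->AC, B->BC, C->BBA

  step 1 ⇒ step 2: BBAACBBA ⇒ BC·BC·AC·AC·BBA·BC·BC·AC
    A ↦ AC
    B ↦ BC
    C ↦ BBA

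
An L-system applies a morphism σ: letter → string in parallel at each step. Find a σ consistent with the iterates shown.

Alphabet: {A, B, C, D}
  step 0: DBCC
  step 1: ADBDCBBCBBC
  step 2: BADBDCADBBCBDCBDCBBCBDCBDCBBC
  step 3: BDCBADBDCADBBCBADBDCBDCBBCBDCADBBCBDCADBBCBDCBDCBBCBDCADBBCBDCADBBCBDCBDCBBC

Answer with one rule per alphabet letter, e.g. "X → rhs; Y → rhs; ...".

A->B, B->BDC, C->BBC, D->AD

  step 2 ⇒ step 3: BADBDCADBBCBDCBDCBBCBDCBDCBBC ⇒ BDC·B·AD·BDC·AD·BBC·B·AD·BDC·BDC·BBC·BDC·AD·BBC·BDC·AD·BBC·BDC·BDC·BBC·BDC·AD·BBC·BDC·AD·BBC·BDC·BDC·BBC
    A ↦ B
    B ↦ BDC
    C ↦ BBC
    D ↦ AD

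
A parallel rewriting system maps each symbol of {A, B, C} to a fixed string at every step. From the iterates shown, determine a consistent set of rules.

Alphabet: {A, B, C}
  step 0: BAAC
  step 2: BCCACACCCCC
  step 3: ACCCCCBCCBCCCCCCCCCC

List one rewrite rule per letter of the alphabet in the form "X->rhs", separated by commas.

  step 2 ⇒ step 3: BCCACACCCCC ⇒ AC·CC·CC·B·CC·B·CC·CC·CC·CC·CC
    A ↦ B
    B ↦ AC
    C ↦ CC

A->B, B->AC, C->CC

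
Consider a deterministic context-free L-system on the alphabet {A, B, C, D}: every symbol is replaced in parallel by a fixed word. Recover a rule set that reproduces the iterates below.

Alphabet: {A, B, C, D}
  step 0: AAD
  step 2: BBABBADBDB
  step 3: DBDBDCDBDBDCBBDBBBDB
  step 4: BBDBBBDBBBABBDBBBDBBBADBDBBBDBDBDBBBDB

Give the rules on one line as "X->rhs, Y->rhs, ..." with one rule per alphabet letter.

  step 3 ⇒ step 4: DBDBDCDBDBDCBBDBBBDB ⇒ BB·DB·BB·DB·BB·A·BB·DB·BB·DB·BB·A·DB·DB·BB·DB·DB·DB·BB·DB
    B ↦ DB
    C ↦ A
    D ↦ BB
  step 2 ⇒ step 3: BBABBADBDB ⇒ DB·DB·DC·DB·DB·DC·BB·DB·BB·DB
    A ↦ DC

A->DC, B->DB, C->A, D->BB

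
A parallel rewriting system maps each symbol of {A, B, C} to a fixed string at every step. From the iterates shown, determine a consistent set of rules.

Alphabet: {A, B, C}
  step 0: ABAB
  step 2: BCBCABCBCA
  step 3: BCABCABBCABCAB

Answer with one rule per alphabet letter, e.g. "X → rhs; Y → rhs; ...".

  step 2 ⇒ step 3: BCBCABCBCA ⇒ BC·A·BC·A·B·BC·A·BC·A·B
    A ↦ B
    B ↦ BC
    C ↦ A

A->B, B->BC, C->A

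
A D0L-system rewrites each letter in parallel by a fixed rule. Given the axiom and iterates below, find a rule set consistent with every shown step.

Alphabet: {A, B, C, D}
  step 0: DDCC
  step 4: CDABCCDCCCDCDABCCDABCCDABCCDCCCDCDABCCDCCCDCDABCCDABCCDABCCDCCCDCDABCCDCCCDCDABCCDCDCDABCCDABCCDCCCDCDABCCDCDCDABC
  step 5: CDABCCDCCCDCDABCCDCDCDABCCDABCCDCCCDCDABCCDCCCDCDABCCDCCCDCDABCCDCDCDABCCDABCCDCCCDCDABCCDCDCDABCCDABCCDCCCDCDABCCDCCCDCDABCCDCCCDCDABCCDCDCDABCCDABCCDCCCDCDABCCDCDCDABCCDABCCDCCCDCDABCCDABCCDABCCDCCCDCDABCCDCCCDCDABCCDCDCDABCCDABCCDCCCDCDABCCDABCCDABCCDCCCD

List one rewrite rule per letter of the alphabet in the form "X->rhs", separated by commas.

A->CD, B->CC, C->CD, D->ABC

  step 4 ⇒ step 5: CDABCCDCCCDCDABCCDABCCDABCCDCCCDCDABCCDCCCDCDABCCDABCCDABCCDCCCDCDABCCDCCCDCDABCCDCDCDABCCDABCCDCCCDCDABCCDCDCDABC ⇒ CD·ABC·CD·CC·CD·CD·ABC·CD·CD·CD·ABC·CD·ABC·CD·CC·CD·CD·ABC·CD·CC·CD·CD·ABC·CD·CC·CD·CD·ABC·CD·CD·CD·ABC·CD·ABC·CD·CC·CD·CD·ABC·CD·CD·CD·ABC·CD·ABC·CD·CC·CD·CD·ABC·CD·CC·CD·CD·ABC·CD·CC·CD·CD·ABC·CD·CD·CD·ABC·CD·ABC·CD·CC·CD·CD·ABC·CD·CD·CD·ABC·CD·ABC·CD·CC·CD·CD·ABC·CD·ABC·CD·ABC·CD·CC·CD·CD·ABC·CD·CC·CD·CD·ABC·CD·CD·CD·ABC·CD·ABC·CD·CC·CD·CD·ABC·CD·ABC·CD·ABC·CD·CC·CD
    A ↦ CD
    B ↦ CC
    C ↦ CD
    D ↦ ABC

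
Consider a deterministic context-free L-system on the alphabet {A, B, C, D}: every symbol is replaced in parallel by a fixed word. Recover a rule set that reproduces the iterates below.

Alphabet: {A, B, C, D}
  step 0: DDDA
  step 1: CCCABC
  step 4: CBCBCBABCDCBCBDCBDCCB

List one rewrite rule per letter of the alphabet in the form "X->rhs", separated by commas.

  step 0 ⇒ step 1: DDDA ⇒ C·C·C·ABC
    A ↦ ABC
    D ↦ C
    B ↦ DC  (constrained at step 1)
    C ↦ B  (constrained at step 1)

A->ABC, B->DC, C->B, D->C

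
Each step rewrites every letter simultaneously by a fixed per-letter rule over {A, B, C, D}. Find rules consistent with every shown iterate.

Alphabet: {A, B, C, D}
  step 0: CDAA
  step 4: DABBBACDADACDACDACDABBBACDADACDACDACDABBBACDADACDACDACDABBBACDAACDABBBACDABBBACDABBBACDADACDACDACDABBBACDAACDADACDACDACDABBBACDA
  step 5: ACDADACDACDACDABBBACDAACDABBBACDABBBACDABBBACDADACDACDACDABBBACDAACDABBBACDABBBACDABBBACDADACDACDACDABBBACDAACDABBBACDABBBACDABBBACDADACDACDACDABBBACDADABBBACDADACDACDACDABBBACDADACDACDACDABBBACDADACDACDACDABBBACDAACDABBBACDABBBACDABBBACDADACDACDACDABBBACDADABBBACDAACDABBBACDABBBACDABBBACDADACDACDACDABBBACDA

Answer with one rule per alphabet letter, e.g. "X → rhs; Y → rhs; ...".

  step 4 ⇒ step 5: DABBBACDADACDACDACDABBBACDADACDACDACDABBBACDADACDACDACDABBBACDAACDABBBACDABBBACDABBBACDADACDACDACDABBBACDAACDADACDACDACDABBBACDA ⇒ AC·DA·DAC·DAC·DAC·DA·BBB·AC·DA·AC·DA·BBB·AC·DA·BBB·AC·DA·BBB·AC·DA·DAC·DAC·DAC·DA·BBB·AC·DA·AC·DA·BBB·AC·DA·BBB·AC·DA·BBB·AC·DA·DAC·DAC·DAC·DA·BBB·AC·DA·AC·DA·BBB·AC·DA·BBB·AC·DA·BBB·AC·DA·DAC·DAC·DAC·DA·BBB·AC·DA·DA·BBB·AC·DA·DAC·DAC·DAC·DA·BBB·AC·DA·DAC·DAC·DAC·DA·BBB·AC·DA·DAC·DAC·DAC·DA·BBB·AC·DA·AC·DA·BBB·AC·DA·BBB·AC·DA·BBB·AC·DA·DAC·DAC·DAC·DA·BBB·AC·DA·DA·BBB·AC·DA·AC·DA·BBB·AC·DA·BBB·AC·DA·BBB·AC·DA·DAC·DAC·DAC·DA·BBB·AC·DA
    A ↦ DA
    B ↦ DAC
    C ↦ BBB
    D ↦ AC

A->DA, B->DAC, C->BBB, D->AC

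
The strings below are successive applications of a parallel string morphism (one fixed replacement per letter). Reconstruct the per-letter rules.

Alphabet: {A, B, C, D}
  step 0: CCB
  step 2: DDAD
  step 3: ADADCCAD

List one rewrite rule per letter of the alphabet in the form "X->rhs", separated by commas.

  step 2 ⇒ step 3: DDAD ⇒ AD·AD·CC·AD
    A ↦ CC
    D ↦ AD
    B ↦ D  (constrained at step 0)
    C ↦ B  (constrained at step 0)

A->CC, B->D, C->B, D->AD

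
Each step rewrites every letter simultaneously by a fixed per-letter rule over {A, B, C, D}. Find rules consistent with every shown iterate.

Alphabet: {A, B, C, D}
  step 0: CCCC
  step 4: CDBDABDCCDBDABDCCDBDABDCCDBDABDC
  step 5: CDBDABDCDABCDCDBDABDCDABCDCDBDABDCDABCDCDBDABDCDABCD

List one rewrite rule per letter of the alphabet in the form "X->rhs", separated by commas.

  step 4 ⇒ step 5: CDBDABDCCDBDABDCCDBDABDCCDBDABDC ⇒ CD·B·DA·B·DC·DA·B·CD·CD·B·DA·B·DC·DA·B·CD·CD·B·DA·B·DC·DA·B·CD·CD·B·DA·B·DC·DA·B·CD
    A ↦ DC
    B ↦ DA
    C ↦ CD
    D ↦ B

A->DC, B->DA, C->CD, D->B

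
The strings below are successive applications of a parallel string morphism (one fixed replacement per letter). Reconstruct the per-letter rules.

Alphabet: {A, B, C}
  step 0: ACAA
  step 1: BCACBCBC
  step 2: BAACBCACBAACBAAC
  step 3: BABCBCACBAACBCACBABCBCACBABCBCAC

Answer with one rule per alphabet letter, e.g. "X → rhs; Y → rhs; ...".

A->BC, B->BA, C->AC

  step 2 ⇒ step 3: BAACBCACBAACBAAC ⇒ BA·BC·BC·AC·BA·AC·BC·AC·BA·BC·BC·AC·BA·BC·BC·AC
    A ↦ BC
    B ↦ BA
    C ↦ AC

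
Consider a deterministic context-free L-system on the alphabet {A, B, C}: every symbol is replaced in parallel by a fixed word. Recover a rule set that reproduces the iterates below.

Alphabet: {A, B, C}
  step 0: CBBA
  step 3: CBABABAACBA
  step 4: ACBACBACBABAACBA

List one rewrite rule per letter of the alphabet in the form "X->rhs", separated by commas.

A->BA, B->C, C->A

  step 3 ⇒ step 4: CBABABAACBA ⇒ A·C·BA·C·BA·C·BA·BA·A·C·BA
    A ↦ BA
    B ↦ C
    C ↦ A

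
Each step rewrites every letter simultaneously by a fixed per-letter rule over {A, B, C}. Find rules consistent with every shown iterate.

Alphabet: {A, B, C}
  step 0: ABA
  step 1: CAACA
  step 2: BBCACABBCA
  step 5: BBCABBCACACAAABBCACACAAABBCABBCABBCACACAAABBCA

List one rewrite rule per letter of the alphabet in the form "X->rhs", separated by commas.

A->CA, B->A, C->BB

  step 1 ⇒ step 2: CAACA ⇒ BB·CA·CA·BB·CA
    A ↦ CA
    C ↦ BB
  step 0 ⇒ step 1: ABA ⇒ CA·A·CA
    B ↦ A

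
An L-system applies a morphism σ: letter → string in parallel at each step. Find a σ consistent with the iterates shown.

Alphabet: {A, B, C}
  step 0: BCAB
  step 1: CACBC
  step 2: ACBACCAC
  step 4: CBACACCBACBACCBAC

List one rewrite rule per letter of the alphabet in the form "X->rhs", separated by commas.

A->B, B->C, C->AC

  step 1 ⇒ step 2: CACBC ⇒ AC·B·AC·C·AC
    A ↦ B
    B ↦ C
    C ↦ AC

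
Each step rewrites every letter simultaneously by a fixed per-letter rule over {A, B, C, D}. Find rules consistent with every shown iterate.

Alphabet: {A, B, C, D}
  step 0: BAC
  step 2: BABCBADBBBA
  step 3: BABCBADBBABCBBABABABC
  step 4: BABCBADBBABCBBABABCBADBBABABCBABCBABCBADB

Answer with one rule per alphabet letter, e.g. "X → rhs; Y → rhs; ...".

A->BC, B->BA, C->DB, D->B

  step 3 ⇒ step 4: BABCBADBBABCBBABABABC ⇒ BA·BC·BA·DB·BA·BC·B·BA·BA·BC·BA·DB·BA·BA·BC·BA·BC·BA·BC·BA·DB
    A ↦ BC
    B ↦ BA
    C ↦ DB
    D ↦ B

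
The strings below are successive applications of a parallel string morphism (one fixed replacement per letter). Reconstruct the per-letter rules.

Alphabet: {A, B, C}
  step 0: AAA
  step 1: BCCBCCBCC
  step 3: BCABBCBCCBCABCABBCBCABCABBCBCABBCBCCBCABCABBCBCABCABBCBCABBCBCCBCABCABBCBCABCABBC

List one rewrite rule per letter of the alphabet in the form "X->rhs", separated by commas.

A->BCC, B->BCA, C->BBC

  step 0 ⇒ step 1: AAA ⇒ BCC·BCC·BCC
    A ↦ BCC
    B ↦ BCA  (constrained at step 1)
    C ↦ BBC  (constrained at step 1)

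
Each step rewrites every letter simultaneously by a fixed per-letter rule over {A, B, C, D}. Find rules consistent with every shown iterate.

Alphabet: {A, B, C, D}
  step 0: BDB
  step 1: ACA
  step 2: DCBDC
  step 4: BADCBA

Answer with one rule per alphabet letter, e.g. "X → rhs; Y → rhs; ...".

A->DC, B->A, C->B, D->C

  step 1 ⇒ step 2: ACA ⇒ DC·B·DC
    A ↦ DC
    C ↦ B
  step 0 ⇒ step 1: BDB ⇒ A·C·A
    B ↦ A
  step 0 ⇒ step 1: BDB ⇒ A·C·A
    D ↦ C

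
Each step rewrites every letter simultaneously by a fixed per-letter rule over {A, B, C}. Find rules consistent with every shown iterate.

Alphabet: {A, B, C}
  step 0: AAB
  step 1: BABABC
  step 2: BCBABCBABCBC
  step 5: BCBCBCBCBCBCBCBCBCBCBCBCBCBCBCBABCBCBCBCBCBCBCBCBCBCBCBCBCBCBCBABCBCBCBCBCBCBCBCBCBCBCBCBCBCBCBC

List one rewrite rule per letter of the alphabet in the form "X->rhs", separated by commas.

A->BA, B->BC, C->BC

  step 1 ⇒ step 2: BABABC ⇒ BC·BA·BC·BA·BC·BC
    A ↦ BA
    B ↦ BC
    C ↦ BC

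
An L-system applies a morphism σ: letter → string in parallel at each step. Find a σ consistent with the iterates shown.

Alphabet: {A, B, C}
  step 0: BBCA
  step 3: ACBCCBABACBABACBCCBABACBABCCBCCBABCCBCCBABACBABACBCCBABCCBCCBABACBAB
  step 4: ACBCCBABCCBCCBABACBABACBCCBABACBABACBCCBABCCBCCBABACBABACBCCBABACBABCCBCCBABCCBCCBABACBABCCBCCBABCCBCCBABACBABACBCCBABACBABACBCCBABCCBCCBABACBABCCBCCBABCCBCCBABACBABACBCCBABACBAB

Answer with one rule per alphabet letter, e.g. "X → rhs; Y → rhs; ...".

  step 3 ⇒ step 4: ACBCCBABACBABACBCCBABACBABCCBCCBABCCBCCBABACBABACBCCBABCCBCCBABACBAB ⇒ ACB·CCB·AB·CCB·CCB·AB·ACB·AB·ACB·CCB·AB·ACB·AB·ACB·CCB·AB·CCB·CCB·AB·ACB·AB·ACB·CCB·AB·ACB·AB·CCB·CCB·AB·CCB·CCB·AB·ACB·AB·CCB·CCB·AB·CCB·CCB·AB·ACB·AB·ACB·CCB·AB·ACB·AB·ACB·CCB·AB·CCB·CCB·AB·ACB·AB·CCB·CCB·AB·CCB·CCB·AB·ACB·AB·ACB·CCB·AB·ACB·AB
    A ↦ ACB
    B ↦ AB
    C ↦ CCB

A->ACB, B->AB, C->CCB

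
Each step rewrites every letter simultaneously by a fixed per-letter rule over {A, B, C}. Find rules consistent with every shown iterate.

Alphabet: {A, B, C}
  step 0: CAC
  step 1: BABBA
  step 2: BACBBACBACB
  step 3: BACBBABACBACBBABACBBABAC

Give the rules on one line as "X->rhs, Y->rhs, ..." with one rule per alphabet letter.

  step 2 ⇒ step 3: BACBBACBACB ⇒ BAC·B·BA·BAC·BAC·B·BA·BAC·B·BA·BAC
    A ↦ B
    B ↦ BAC
    C ↦ BA

A->B, B->BAC, C->BA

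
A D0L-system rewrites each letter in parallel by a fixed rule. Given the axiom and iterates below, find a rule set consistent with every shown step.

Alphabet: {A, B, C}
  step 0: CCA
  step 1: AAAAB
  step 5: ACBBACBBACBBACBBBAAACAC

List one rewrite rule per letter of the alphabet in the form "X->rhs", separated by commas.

A->B, B->AC, C->AA

  step 0 ⇒ step 1: CCA ⇒ AA·AA·B
    A ↦ B
    C ↦ AA
    B ↦ AC  (constrained at step 1)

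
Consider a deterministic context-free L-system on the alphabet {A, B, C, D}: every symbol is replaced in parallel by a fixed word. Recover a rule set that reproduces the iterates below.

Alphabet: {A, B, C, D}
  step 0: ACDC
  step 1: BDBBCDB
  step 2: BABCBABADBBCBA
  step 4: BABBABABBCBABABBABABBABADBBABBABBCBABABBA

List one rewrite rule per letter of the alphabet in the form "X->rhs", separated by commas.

A->B, B->BA, C->DB, D->BC

  step 1 ⇒ step 2: BDBBCDB ⇒ BA·BC·BA·BA·DB·BC·BA
    B ↦ BA
    C ↦ DB
    D ↦ BC
  step 0 ⇒ step 1: ACDC ⇒ B·DB·BC·DB
    A ↦ B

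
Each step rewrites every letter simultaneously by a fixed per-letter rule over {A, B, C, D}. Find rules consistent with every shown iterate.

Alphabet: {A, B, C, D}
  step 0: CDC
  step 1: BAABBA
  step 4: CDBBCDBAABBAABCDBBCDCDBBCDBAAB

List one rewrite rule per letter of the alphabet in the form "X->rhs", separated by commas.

  step 0 ⇒ step 1: CDC ⇒ BA·AB·BA
    C ↦ BA
    D ↦ AB
    A ↦ B  (constrained at step 1)
    B ↦ CD  (constrained at step 1)

A->B, B->CD, C->BA, D->AB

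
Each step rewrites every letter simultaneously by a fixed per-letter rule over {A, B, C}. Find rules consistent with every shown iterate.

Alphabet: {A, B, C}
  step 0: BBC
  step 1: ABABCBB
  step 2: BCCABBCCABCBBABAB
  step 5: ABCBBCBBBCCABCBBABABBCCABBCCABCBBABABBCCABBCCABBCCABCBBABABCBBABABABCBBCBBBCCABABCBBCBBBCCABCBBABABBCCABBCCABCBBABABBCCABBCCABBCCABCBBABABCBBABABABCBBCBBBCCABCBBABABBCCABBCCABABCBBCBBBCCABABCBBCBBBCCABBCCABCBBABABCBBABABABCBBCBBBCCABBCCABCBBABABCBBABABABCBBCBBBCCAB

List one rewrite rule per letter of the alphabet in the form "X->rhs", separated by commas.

A->BCC, B->AB, C->CBB

  step 1 ⇒ step 2: ABABCBB ⇒ BCC·AB·BCC·AB·CBB·AB·AB
    A ↦ BCC
    B ↦ AB
    C ↦ CBB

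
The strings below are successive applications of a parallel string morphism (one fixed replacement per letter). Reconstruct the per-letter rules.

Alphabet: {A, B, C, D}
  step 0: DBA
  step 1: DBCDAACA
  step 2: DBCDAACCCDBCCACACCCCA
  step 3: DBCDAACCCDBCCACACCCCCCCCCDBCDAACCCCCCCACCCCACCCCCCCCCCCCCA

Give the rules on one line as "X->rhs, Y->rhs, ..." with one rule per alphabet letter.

  step 2 ⇒ step 3: DBCDAACCCDBCCACACCCCA ⇒ DBC·DAA·CCC·DBC·CA·CA·CCC·CCC·CCC·DBC·DAA·CCC·CCC·CA·CCC·CA·CCC·CCC·CCC·CCC·CA
    A ↦ CA
    B ↦ DAA
    C ↦ CCC
    D ↦ DBC

A->CA, B->DAA, C->CCC, D->DBC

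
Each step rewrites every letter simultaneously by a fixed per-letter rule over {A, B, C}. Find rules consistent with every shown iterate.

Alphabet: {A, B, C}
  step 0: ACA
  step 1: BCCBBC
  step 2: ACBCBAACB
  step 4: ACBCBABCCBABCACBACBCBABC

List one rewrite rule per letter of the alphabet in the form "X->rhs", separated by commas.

A->BC, B->A, C->CB

  step 1 ⇒ step 2: BCCBBC ⇒ A·CB·CB·A·A·CB
    B ↦ A
    C ↦ CB
  step 0 ⇒ step 1: ACA ⇒ BC·CB·BC
    A ↦ BC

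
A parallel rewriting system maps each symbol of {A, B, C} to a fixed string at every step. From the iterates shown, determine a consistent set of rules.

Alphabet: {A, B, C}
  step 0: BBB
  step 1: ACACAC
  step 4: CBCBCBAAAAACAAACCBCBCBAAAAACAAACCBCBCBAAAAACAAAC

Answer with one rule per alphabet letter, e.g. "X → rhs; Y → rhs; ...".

A->CB, B->AC, C->AA

  step 0 ⇒ step 1: BBB ⇒ AC·AC·AC
    B ↦ AC
    A ↦ CB  (constrained at step 1)
    C ↦ AA  (constrained at step 1)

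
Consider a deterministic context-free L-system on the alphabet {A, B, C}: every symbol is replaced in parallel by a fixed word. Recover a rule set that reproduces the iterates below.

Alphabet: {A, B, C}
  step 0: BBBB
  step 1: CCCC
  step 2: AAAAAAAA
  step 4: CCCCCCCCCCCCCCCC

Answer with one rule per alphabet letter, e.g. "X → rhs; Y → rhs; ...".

  step 1 ⇒ step 2: CCCC ⇒ AA·AA·AA·AA
    C ↦ AA
    A ↦ BB  (constrained at step 2)
  step 0 ⇒ step 1: BBBB ⇒ C·C·C·C
    B ↦ C

A->BB, B->C, C->AA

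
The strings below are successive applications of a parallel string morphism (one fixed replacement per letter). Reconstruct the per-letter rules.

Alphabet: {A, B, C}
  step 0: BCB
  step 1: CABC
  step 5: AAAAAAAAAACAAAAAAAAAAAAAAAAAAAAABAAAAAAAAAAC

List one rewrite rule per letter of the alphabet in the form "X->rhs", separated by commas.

  step 0 ⇒ step 1: BCB ⇒ C·AB·C
    B ↦ C
    C ↦ AB
    A ↦ AA  (constrained at step 1)

A->AA, B->C, C->AB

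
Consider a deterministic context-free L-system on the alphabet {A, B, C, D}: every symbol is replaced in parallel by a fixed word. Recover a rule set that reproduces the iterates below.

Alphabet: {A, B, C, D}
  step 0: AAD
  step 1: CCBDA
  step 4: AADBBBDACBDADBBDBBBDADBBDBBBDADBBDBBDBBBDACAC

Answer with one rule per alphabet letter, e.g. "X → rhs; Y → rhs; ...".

A->C, B->DBB, C->A, D->BDA

  step 0 ⇒ step 1: AAD ⇒ C·C·BDA
    A ↦ C
    D ↦ BDA
    B ↦ DBB  (constrained at step 1)
    C ↦ A  (constrained at step 1)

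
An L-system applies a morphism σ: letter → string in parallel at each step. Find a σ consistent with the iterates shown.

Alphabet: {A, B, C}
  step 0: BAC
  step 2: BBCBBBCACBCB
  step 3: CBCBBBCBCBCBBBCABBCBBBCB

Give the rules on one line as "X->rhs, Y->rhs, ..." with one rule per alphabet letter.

  step 2 ⇒ step 3: BBCBBBCACBCB ⇒ CB·CB·BB·CB·CB·CB·BB·CA·BB·CB·BB·CB
    A ↦ CA
    B ↦ CB
    C ↦ BB

A->CA, B->CB, C->BB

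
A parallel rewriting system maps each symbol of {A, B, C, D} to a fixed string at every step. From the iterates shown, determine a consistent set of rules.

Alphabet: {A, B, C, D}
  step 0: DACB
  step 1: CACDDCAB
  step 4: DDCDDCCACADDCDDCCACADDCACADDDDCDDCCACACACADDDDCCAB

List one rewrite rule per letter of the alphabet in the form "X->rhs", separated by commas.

  step 0 ⇒ step 1: DACB ⇒ CA·C·DD·CAB
    A ↦ C
    B ↦ CAB
    C ↦ DD
    D ↦ CA

A->C, B->CAB, C->DD, D->CA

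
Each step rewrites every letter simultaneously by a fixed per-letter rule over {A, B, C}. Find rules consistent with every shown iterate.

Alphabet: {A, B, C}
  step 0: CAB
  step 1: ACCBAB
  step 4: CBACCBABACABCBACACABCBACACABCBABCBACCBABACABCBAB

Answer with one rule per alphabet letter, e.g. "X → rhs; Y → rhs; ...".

  step 0 ⇒ step 1: CAB ⇒ AC·CB·AB
    A ↦ CB
    B ↦ AB
    C ↦ AC

A->CB, B->AB, C->AC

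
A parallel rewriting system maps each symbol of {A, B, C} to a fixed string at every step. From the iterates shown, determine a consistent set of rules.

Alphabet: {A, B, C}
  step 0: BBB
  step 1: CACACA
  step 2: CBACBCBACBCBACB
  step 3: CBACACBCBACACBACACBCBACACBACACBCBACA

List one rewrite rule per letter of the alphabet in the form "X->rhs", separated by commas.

A->CB, B->CA, C->CBA

  step 2 ⇒ step 3: CBACBCBACBCBACB ⇒ CBA·CA·CB·CBA·CA·CBA·CA·CB·CBA·CA·CBA·CA·CB·CBA·CA
    A ↦ CB
    B ↦ CA
    C ↦ CBA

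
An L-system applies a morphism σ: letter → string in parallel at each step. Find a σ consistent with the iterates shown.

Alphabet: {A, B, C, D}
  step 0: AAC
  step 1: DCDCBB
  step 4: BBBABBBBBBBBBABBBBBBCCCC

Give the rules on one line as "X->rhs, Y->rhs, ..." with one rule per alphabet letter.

  step 0 ⇒ step 1: AAC ⇒ DC·DC·BB
    A ↦ DC
    C ↦ BB
    B ↦ C  (constrained at step 1)
    D ↦ BA  (constrained at step 1)

A->DC, B->C, C->BB, D->BA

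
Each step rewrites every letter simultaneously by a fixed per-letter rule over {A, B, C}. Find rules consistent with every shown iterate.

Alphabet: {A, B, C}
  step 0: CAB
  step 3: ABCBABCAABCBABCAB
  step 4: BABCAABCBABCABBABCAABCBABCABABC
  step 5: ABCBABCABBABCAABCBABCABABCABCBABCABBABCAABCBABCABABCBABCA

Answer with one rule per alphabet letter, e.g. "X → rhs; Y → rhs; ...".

A->B, B->ABC, C->A

  step 4 ⇒ step 5: BABCAABCBABCABBABCAABCBABCABABC ⇒ ABC·B·ABC·A·B·B·ABC·A·ABC·B·ABC·A·B·ABC·ABC·B·ABC·A·B·B·ABC·A·ABC·B·ABC·A·B·ABC·B·ABC·A
    A ↦ B
    B ↦ ABC
    C ↦ A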